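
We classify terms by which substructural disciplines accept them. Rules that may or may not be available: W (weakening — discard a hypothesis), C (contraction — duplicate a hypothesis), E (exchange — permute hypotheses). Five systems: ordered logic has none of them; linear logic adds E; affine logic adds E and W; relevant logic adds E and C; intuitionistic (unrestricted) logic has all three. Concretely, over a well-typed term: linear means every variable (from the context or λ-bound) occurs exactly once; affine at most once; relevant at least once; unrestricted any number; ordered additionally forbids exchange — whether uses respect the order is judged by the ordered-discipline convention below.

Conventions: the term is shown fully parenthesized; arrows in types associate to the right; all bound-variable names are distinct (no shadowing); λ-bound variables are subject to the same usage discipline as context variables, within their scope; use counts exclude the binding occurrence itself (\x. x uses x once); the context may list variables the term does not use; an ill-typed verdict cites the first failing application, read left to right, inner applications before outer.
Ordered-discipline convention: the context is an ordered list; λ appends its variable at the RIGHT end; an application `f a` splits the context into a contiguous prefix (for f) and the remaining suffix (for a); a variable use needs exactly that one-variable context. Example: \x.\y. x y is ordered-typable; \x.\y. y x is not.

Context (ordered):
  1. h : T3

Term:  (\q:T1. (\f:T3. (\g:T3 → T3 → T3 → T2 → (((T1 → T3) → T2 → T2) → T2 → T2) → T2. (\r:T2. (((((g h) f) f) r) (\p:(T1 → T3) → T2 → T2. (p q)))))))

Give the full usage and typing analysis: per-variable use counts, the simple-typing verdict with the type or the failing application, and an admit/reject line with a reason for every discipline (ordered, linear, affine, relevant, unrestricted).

counts: h=1, q (bound)=1, f (bound)=2, g (bound)=1, r (bound)=1, p (bound)=1
order of uses: g, h, f, f, r, p, q
typing: ill-typed: a function awaiting T1 → T3 gets T1
ordered: ✗ — fails simple typing
linear: ✗ — a type mismatch blocks all five
affine: ✗ — the type mismatch rejects it
relevant: ✗ — not simply typable
unrestricted: ✗ — fails simple typing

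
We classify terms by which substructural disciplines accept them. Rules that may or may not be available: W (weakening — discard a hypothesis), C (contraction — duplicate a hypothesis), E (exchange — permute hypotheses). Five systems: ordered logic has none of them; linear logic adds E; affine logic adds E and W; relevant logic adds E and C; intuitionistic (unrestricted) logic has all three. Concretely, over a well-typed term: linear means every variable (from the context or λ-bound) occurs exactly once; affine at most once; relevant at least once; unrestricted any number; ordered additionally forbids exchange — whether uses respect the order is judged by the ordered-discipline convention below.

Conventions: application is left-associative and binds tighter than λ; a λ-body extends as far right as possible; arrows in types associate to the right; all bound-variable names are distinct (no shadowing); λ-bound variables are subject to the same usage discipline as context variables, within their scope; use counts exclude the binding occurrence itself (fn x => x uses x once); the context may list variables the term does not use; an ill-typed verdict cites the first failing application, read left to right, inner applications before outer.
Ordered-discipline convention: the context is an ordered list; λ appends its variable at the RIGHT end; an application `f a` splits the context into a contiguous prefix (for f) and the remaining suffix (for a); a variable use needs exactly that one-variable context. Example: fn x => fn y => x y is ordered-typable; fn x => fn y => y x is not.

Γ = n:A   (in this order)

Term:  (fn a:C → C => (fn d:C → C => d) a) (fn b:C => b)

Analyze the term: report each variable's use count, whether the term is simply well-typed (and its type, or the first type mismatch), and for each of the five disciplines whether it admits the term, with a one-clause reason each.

use counts: n ×0; a (bound) ×1; d (bound) ×1; b (bound) ×1
uses in reading order: d, a, b
typing: the term checks, with type C → C
ordered: ✗, n left unused
linear: ✗, n left unused
affine: ✓, no duplicate uses among n, a, d, b
relevant: ✗, n left unused
unrestricted: ✓, well-typed at C → C; no restrictions here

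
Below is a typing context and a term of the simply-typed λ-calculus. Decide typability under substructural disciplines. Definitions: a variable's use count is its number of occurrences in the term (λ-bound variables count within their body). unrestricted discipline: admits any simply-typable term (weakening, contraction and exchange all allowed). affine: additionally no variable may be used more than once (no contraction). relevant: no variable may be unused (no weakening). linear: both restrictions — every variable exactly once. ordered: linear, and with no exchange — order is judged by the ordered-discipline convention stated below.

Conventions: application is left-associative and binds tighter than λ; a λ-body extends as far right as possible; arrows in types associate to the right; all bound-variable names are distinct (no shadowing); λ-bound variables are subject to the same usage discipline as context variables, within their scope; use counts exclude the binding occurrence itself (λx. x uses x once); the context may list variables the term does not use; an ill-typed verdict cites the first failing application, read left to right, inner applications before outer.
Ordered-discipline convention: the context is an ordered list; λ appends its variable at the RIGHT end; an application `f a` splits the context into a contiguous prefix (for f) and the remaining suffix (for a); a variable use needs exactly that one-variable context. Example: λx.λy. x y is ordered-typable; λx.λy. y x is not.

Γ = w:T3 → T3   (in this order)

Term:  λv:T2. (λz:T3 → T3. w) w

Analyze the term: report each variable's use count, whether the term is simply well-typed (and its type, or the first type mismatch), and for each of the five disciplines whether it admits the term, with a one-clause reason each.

use counts: w=2, v (λ-bound)=0, z (λ-bound)=0
use order (left to right): w, w
typing: ✓ — T2 → T3 → T3
ordered ✗ (repeated use of w ×2; needs weakening: v, z unused)
linear ✗ (repeated use of w ×2; needs weakening: v, z unused)
affine ✗ (repeated use of w ×2)
relevant ✗ (needs weakening: v, z unused)
unrestricted ✓ (simply typable at T2 → T3 → T3; W, C, E all held)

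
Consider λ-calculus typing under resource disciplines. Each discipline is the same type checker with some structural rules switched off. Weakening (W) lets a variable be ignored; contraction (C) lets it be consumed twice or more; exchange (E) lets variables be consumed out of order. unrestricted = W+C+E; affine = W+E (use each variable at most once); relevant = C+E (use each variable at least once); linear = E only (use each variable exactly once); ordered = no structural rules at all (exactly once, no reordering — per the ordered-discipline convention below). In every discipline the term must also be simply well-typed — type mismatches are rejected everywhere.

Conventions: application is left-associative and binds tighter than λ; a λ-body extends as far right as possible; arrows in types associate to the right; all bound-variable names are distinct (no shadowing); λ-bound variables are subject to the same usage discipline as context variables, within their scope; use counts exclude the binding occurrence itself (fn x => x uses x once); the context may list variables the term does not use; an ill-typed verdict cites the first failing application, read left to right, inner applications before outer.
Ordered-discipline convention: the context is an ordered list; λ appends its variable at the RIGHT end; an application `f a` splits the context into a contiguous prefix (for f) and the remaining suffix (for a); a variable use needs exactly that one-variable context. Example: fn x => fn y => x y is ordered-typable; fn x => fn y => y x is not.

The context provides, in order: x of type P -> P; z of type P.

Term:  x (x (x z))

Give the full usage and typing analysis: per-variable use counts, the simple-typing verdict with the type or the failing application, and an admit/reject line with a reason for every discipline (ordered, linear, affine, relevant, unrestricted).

counts: x: 3×, z: 1×
uses in reading order: x, x, x, z
typing: the term checks, with type P
ordered: ✗ — x ×3 used more than once (contraction)
linear: ✗ — x ×3 used more than once (contraction)
affine: ✗ — x ×3 used more than once (contraction)
relevant: ✓ — at least one use each (x, z)
unrestricted: ✓ — type-checks (P) and nothing is barred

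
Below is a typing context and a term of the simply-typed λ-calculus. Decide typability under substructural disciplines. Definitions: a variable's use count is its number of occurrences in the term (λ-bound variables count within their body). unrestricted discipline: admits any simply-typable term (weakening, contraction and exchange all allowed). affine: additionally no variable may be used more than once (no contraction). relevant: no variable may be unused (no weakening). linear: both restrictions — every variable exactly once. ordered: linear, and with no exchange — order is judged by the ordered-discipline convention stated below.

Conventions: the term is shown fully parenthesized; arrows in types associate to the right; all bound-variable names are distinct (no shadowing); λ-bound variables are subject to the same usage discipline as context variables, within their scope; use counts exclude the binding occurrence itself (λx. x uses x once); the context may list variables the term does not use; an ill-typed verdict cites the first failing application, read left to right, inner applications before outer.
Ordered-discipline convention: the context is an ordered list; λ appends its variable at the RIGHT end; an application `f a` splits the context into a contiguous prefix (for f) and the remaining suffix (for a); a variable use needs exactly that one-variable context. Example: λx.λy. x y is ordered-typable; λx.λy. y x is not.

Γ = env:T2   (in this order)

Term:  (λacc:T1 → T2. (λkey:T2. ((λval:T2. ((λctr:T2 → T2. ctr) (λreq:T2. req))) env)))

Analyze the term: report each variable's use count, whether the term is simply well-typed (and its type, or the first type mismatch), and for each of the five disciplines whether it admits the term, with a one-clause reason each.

usage: env: 1×; acc (λ-bound): 0×; key (λ-bound): 0×; val (λ-bound): 0×; ctr (λ-bound): 1×; req (λ-bound): 1×
uses in reading order: ctr, req, env
typing: well-typed at (T1 → T2) → T2 → T2 → T2
ordered: ✗, unused: acc, key, val — weakening required
linear: ✗, unused: acc, key, val — weakening required
affine: ✓, no duplicate uses among env, acc, key, val, ctr, req
relevant: ✗, unused: acc, key, val — weakening required
unrestricted: ✓, typability at (T1 → T2) → T2 → T2 → T2 is all that's needed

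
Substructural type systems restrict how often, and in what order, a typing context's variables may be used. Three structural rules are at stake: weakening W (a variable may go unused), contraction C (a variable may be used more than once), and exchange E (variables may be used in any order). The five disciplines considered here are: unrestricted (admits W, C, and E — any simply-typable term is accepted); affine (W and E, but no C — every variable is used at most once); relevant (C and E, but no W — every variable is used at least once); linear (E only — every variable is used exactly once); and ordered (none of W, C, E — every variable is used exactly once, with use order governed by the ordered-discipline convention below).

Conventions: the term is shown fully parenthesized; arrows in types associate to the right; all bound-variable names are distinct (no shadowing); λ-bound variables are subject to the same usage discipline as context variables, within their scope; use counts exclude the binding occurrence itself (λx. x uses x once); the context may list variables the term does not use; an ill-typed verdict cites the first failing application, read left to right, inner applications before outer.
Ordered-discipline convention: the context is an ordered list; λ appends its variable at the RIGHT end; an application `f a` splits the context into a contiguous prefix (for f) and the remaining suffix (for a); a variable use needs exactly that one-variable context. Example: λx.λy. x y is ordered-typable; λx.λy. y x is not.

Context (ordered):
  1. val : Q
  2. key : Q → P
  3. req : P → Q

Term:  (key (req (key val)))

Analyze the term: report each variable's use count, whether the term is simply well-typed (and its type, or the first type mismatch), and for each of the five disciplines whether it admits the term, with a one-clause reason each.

use counts: val ×1, key ×2, req ×1
use order (left to right): key, req, key, val
typing: ✓ — P
ordered ✗ (uses contraction: key ×2)
linear ✗ (uses contraction: key ×2)
affine ✗ (uses contraction: key ×2)
relevant ✓ (val, key, req: all used, weakening unneeded)
unrestricted ✓ (typability at P is all that's needed)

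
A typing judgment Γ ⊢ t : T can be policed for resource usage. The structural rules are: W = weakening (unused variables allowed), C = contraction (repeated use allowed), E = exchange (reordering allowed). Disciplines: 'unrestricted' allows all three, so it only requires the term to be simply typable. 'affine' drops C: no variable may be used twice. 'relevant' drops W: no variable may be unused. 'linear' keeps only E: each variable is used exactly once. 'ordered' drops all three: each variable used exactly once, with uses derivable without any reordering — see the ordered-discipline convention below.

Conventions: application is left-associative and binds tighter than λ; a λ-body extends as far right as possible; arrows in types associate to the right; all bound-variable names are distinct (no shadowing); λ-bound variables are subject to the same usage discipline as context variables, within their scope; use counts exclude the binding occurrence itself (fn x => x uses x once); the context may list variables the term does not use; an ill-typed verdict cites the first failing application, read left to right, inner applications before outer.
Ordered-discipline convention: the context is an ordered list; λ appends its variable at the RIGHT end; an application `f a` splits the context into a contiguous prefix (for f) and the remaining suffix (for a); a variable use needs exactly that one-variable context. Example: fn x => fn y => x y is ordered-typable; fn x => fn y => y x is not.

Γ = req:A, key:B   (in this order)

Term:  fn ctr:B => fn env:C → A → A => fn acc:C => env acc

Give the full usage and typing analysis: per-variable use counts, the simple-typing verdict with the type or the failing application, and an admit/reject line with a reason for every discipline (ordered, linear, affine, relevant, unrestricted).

usage: req: 0×; key: 0×; ctr (λ-bound): 0×; env (λ-bound): 1×; acc (λ-bound): 1×
uses in reading order: env, acc
typing: the term checks, with type B → (C → A → A) → C → A → A
ordered: ✗ — unused: req, key, ctr — weakening required
linear: ✗ — unused: req, key, ctr — weakening required
affine: ✓ — at most one use each (req, key, ctr, env, acc)
relevant: ✗ — unused: req, key, ctr — weakening required
unrestricted: ✓ — type-checks (B → (C → A → A) → C → A → A) and nothing is barred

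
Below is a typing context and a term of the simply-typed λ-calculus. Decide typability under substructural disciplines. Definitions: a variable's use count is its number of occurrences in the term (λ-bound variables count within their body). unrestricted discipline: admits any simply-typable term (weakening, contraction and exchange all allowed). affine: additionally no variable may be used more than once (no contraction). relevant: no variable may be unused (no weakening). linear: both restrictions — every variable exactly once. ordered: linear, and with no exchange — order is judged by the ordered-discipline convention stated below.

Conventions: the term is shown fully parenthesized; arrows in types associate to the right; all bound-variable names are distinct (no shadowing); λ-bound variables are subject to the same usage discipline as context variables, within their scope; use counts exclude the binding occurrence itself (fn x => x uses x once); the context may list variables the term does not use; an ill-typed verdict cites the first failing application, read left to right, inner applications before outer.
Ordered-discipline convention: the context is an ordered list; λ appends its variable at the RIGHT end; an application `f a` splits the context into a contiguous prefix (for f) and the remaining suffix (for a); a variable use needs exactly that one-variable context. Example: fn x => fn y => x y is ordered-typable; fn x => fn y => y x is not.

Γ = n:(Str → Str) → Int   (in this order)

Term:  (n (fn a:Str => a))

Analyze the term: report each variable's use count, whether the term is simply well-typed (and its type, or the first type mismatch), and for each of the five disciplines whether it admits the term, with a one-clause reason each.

variable uses: n: 1×; a [bound]: 1×
use order (left to right): n, a
typing: well-typed at Int
ordered ✓ (n, a once each; derivable with no W/C/E)
linear ✓ (single use per variable (n, a))
affine ✓ (none of n, a used more than once)
relevant ✓ (at least one use each (n, a))
unrestricted ✓ (well-typed at Int; no restrictions here)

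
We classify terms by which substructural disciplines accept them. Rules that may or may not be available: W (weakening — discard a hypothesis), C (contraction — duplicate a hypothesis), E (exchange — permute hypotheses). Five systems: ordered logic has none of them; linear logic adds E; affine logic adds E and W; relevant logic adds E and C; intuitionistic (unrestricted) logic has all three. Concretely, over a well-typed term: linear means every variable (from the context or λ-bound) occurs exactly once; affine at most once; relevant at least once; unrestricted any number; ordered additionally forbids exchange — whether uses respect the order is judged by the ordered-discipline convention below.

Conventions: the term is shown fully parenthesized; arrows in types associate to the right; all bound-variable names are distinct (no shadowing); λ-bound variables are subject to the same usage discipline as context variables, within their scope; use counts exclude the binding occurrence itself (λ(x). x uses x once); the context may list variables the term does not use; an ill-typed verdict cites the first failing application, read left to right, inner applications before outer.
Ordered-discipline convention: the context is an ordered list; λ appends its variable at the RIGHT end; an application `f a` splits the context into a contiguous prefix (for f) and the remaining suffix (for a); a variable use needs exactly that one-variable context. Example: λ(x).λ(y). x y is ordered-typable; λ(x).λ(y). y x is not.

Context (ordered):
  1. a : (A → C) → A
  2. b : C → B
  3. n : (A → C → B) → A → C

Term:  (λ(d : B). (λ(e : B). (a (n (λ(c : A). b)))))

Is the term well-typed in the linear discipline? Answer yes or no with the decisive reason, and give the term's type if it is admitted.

no — d, e, c left unused
counts: a: 1, b: 1, n: 1, d (bound): 0, e (bound): 0, c (bound): 0
use order (left to right): a, n, b
typing: ✓ — B → B → A
all disciplines: ordered ✗; linear ✗; affine ✓; relevant ✗; unrestricted ✓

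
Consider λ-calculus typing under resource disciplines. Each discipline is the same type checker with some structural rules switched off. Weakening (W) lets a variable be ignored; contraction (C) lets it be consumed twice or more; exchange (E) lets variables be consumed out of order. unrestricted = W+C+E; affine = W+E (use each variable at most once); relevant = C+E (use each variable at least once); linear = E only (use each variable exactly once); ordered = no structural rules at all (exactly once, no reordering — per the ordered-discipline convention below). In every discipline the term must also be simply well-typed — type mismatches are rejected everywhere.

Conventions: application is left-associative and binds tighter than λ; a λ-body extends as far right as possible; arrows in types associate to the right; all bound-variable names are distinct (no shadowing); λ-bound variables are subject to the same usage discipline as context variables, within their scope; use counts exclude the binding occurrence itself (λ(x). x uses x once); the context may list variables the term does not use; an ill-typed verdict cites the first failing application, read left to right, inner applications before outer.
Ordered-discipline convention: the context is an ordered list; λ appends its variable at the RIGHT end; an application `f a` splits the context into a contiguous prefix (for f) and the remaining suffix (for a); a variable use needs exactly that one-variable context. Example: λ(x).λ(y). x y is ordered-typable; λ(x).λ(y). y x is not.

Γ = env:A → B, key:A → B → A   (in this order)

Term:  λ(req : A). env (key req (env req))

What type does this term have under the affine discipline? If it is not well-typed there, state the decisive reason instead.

not well-typed under affine — needs contraction — env ×2, req ×2
use counts: env=2; key=1; req (bound)=2
left-to-right use order: env, key, req, env, req
typing: well-typed — term : A → B
across the five disciplines: ordered ✗ · linear ✗ · affine ✗ · relevant ✓ · unrestricted ✓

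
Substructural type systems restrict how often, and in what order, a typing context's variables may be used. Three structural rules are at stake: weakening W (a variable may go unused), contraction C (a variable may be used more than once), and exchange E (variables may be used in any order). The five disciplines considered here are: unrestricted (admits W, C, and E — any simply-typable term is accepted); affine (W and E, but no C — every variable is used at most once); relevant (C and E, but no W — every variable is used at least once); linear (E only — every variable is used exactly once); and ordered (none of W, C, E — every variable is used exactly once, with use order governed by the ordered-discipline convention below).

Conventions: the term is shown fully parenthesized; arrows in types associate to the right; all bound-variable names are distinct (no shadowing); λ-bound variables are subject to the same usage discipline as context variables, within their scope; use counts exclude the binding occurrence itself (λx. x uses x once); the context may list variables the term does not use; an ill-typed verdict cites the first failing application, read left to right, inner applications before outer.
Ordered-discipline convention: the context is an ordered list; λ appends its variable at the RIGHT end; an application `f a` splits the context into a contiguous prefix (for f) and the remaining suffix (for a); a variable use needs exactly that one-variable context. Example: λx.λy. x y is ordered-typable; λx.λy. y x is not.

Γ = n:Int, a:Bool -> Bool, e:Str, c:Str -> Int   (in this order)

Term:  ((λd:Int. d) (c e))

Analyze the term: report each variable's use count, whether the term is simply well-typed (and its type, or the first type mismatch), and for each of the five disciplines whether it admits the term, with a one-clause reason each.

usage: n ×0; a ×0; e ×1; c ×1; d [bound] ×1
use order (left to right): d, c, e
typing: well-typed at Int
ordered ✗ (needs weakening: n, a unused)
linear ✗ (needs weakening: n, a unused)
affine ✓ (none of n, a, e, c, d used more than once)
relevant ✗ (needs weakening: n, a unused)
unrestricted ✓ (typability at Int is all that's needed)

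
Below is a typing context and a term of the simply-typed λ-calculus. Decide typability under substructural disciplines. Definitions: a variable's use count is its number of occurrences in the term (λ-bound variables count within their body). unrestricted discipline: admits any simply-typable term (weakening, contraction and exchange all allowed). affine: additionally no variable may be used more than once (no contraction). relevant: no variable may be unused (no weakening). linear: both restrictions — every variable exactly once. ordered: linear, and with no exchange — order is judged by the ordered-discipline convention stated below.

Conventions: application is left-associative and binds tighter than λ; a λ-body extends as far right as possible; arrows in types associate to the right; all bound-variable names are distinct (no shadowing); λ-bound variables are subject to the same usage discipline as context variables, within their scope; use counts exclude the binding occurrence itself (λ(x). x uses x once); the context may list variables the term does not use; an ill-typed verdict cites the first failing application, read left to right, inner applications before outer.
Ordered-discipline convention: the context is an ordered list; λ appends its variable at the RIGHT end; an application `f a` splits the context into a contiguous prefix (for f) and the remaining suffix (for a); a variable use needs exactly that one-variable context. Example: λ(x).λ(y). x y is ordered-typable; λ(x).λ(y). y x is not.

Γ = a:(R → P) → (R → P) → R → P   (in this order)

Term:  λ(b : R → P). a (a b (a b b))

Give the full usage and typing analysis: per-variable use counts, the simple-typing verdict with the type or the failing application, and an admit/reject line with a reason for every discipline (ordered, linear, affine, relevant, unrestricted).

variable uses: a=3; b [bound]=3
use order (left to right): a, a, b, a, b, b
typing: well-typed at (R → P) → (R → P) → R → P
ordered ✗ (a ×3, b ×3 used more than once (contraction))
linear ✗ (a ×3, b ×3 used more than once (contraction))
affine ✗ (a ×3, b ×3 used more than once (contraction))
relevant ✓ (at least one use each (a, b))
unrestricted ✓ (type-checks ((R → P) → (R → P) → R → P) and nothing is barred)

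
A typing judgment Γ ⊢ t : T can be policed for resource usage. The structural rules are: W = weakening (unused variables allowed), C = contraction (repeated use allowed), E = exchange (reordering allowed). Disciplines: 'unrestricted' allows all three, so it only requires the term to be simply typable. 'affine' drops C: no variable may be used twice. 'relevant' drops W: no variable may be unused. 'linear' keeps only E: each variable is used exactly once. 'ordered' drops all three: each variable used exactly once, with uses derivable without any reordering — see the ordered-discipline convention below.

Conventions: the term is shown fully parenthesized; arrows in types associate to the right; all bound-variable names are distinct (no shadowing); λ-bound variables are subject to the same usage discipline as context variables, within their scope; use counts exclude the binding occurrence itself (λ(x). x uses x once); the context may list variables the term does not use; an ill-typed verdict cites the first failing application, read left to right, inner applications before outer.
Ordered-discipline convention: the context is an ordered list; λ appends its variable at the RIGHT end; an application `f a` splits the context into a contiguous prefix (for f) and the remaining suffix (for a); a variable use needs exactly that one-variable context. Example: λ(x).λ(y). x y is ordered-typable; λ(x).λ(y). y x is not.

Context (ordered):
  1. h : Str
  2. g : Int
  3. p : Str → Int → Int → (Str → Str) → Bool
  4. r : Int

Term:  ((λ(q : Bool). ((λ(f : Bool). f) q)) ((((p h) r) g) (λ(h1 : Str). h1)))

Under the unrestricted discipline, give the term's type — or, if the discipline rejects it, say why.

term : Bool
use counts: h: 1×, g: 1×, p: 1×, r: 1×, q (bound): 1×, f (bound): 1×, h1 (bound): 1×
left-to-right use order: f, q, p, h, r, g, h1
typing: the term checks, with type Bool
summary: ordered ✗; linear ✓; affine ✓; relevant ✓; unrestricted ✓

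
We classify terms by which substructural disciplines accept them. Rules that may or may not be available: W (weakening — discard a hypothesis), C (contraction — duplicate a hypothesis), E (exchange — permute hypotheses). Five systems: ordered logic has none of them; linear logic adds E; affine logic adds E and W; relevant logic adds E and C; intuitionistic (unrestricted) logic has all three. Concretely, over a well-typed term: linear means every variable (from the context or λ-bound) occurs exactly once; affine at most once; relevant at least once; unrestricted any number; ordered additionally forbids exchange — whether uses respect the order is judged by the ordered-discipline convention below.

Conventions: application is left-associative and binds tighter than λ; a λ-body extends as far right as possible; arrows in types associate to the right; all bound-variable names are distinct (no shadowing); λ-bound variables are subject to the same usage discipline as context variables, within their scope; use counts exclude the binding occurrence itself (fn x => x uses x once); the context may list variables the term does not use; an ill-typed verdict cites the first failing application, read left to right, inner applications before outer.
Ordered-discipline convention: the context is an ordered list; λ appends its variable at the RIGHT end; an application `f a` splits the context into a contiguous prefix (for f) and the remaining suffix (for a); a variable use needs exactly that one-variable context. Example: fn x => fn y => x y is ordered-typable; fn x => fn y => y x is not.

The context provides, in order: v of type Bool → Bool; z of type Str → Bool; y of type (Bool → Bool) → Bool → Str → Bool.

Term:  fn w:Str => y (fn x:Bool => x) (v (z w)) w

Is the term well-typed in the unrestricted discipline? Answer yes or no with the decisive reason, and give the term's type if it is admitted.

yes — type-checks (Str → Bool) and nothing is barred; term : Str → Bool
variable uses: v=1, z=1, y=1, w [bound]=2, x [bound]=1
use order (left to right): y, x, v, z, w, w
typing: well-typed at Str → Bool
all disciplines: ordered ✗ | linear ✗ | affine ✗ | relevant ✓ | unrestricted ✓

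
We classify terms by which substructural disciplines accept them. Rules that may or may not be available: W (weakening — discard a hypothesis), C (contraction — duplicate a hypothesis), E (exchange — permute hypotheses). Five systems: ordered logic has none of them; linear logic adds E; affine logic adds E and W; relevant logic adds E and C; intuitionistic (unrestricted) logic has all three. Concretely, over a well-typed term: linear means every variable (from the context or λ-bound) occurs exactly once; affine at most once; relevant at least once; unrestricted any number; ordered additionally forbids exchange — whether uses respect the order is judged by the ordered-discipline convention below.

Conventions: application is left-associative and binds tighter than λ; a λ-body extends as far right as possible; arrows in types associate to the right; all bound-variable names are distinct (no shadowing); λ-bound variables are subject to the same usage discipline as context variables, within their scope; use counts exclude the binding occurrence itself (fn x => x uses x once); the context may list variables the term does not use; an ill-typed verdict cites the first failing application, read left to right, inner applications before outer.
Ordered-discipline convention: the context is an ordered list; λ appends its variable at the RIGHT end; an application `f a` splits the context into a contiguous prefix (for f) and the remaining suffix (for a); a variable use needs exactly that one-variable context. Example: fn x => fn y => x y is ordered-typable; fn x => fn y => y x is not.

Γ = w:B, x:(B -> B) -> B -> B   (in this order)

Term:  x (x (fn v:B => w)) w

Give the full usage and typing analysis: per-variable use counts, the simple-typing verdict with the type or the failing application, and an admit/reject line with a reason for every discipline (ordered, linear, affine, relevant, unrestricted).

use counts: w=2, x=2, v [bound]=0
uses in reading order: x, x, w, w
typing: well-typed at B
ordered ✗ (repeated use of w ×2, x ×2; needs weakening: v unused)
linear ✗ (repeated use of w ×2, x ×2; needs weakening: v unused)
affine ✗ (repeated use of w ×2, x ×2)
relevant ✗ (needs weakening: v unused)
unrestricted ✓ (simply typable at B; W, C, E all held)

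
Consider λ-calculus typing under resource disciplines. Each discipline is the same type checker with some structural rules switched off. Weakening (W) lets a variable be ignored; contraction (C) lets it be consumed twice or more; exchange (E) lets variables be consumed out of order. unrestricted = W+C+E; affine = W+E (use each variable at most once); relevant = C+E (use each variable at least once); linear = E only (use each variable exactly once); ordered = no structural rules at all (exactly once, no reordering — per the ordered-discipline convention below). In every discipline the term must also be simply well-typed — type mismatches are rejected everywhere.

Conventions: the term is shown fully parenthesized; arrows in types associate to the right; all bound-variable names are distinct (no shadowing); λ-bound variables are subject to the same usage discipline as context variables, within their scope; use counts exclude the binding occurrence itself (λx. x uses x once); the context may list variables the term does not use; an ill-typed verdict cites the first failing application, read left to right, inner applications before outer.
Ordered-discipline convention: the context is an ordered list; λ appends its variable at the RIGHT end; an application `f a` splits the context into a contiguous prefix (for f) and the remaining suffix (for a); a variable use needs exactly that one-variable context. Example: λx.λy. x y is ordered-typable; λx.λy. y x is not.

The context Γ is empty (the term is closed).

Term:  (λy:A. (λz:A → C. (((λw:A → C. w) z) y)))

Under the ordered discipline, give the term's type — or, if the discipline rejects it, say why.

not well-typed under ordered — needs exchange: uses follow w, z, y
variable uses: y (bound): 1, z (bound): 1, w (bound): 1
order of uses: w, z, y
typing: ✓ — A → (A → C) → C
all disciplines: ordered ✗, linear ✓, affine ✓, relevant ✓, unrestricted ✓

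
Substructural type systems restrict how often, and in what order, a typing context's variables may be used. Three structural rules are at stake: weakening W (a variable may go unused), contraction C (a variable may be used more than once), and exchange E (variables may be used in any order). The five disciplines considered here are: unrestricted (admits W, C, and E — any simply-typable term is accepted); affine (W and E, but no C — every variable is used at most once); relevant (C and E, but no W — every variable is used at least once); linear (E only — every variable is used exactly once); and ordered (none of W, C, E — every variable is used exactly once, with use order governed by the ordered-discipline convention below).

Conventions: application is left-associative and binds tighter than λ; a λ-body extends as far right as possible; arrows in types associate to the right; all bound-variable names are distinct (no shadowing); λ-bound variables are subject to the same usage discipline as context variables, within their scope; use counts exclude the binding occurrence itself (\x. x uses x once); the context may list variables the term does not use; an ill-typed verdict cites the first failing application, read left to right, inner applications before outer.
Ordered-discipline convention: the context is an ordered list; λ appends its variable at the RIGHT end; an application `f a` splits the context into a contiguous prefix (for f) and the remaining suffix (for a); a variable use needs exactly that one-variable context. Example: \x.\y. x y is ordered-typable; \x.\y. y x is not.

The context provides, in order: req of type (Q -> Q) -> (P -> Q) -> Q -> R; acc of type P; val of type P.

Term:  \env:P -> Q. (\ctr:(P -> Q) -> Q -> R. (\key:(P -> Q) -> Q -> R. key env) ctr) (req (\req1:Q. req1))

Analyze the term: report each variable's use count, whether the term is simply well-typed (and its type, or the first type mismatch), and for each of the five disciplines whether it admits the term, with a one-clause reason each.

counts: req=1; acc=0; val=0; env (bound)=1; ctr (bound)=1; key (bound)=1; req1 (bound)=1
uses in reading order: key, env, ctr, req, req1
typing: ✓ — (P -> Q) -> Q -> R
ordered: ✗ — unused: acc, val — weakening required
linear: ✗ — unused: acc, val — weakening required
affine: ✓ — at most one use each (req, acc, val, env, ctr, key, req1)
relevant: ✗ — unused: acc, val — weakening required
unrestricted: ✓ — typability at (P -> Q) -> Q -> R is all that's needed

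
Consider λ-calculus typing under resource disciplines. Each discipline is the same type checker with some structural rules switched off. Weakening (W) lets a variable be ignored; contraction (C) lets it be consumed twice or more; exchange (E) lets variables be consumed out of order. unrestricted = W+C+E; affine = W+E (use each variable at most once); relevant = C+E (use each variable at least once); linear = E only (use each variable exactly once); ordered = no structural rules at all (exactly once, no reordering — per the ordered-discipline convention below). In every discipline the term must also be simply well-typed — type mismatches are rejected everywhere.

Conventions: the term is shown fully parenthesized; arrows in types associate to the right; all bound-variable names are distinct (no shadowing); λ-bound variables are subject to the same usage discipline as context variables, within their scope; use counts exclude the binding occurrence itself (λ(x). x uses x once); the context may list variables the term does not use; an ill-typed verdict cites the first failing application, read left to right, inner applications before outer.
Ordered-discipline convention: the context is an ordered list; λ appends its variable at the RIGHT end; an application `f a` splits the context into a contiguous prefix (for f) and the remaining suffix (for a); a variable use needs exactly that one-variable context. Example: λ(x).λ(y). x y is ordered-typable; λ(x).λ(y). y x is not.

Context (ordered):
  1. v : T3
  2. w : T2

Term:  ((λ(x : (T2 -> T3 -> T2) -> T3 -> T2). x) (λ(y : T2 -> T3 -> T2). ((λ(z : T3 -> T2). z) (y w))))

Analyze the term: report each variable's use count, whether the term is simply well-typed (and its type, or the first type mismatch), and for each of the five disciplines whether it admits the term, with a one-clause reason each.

use counts: v ×0, w ×1, x (bound) ×1, y (bound) ×1, z (bound) ×1
left-to-right use order: x, z, y, w
typing: well-typed at (T2 -> T3 -> T2) -> T3 -> T2
ordered: ✗ — unused: v — weakening required
linear: ✗ — unused: v — weakening required
affine: ✓ — at most one use each (v, w, x, y, z)
relevant: ✗ — unused: v — weakening required
unrestricted: ✓ — typability at (T2 -> T3 -> T2) -> T3 -> T2 is all that's needed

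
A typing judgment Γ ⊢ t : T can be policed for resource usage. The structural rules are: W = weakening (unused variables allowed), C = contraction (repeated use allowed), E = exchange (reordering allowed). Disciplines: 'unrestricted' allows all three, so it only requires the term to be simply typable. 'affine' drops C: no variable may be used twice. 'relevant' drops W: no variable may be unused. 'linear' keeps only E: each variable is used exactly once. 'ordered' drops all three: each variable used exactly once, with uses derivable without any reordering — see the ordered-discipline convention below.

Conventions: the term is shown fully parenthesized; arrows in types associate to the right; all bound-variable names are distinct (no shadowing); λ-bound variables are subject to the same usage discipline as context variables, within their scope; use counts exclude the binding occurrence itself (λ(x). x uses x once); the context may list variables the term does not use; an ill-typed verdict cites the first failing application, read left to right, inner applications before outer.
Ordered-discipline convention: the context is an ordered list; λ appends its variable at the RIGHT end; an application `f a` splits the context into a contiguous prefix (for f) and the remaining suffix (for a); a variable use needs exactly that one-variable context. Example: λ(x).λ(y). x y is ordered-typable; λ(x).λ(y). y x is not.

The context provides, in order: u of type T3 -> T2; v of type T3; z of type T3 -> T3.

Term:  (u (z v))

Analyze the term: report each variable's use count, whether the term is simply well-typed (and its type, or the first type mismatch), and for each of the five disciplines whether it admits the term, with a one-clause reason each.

use counts: u: 1; v: 1; z: 1
left-to-right use order: u, z, v
typing: well-typed at T2
ordered: ✗ — no ordered split (uses run u, z, v)
linear: ✓ — exactly-once usage across u, v, z
affine: ✓ — at most one use each (u, v, z)
relevant: ✓ — every one of u, v, z appears
unrestricted: ✓ — type-checks (T2) and nothing is barred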